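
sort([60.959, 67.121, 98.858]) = [60.959, 67.121, 98.858]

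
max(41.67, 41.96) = 41.96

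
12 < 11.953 False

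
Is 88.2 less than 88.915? Yes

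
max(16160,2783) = 16160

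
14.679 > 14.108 True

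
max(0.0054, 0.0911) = 0.0911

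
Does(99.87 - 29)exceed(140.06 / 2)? Yes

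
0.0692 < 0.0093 False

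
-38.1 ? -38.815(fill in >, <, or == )>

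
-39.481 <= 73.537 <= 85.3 True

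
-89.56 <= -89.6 False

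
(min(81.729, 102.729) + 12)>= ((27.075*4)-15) True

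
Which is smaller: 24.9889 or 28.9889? 24.9889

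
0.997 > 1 False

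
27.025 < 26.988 False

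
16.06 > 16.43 False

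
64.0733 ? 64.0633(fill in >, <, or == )>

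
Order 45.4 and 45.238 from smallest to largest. 45.238, 45.4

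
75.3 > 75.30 False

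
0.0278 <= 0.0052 False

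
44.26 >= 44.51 False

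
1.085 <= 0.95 False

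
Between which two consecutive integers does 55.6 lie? 55 and 56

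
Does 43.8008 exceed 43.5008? Yes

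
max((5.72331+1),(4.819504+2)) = 6.819504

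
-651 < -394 True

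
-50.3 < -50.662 False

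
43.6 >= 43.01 True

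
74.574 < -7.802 False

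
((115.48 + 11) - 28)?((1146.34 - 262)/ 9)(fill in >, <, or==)>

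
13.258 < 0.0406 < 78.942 False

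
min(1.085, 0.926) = 0.926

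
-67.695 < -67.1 True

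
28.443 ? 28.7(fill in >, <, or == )<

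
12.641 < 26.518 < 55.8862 True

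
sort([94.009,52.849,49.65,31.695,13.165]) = [13.165,31.695,49.65,52.849,94.009]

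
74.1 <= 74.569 True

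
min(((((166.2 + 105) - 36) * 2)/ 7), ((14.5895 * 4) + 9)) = 67.2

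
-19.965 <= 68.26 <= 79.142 True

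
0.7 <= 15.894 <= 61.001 True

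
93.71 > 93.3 True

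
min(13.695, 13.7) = 13.695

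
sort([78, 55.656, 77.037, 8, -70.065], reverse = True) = [78, 77.037, 55.656, 8, -70.065]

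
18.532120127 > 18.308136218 True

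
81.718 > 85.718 False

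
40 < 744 True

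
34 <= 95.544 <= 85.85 False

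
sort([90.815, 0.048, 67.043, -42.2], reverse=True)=[90.815, 67.043, 0.048, -42.2]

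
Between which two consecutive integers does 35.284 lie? 35 and 36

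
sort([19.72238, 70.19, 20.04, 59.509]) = [19.72238, 20.04, 59.509, 70.19]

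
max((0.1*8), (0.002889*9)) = 0.8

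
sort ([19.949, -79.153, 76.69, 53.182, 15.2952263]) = [-79.153, 15.2952263, 19.949, 53.182, 76.69]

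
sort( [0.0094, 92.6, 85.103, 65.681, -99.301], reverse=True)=[92.6, 85.103, 65.681, 0.0094, -99.301]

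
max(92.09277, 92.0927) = 92.09277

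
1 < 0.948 False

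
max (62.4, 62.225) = 62.4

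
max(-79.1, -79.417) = -79.1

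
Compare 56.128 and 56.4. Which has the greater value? 56.4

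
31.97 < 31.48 False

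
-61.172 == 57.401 False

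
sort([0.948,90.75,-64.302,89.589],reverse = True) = [90.75,89.589,0.948,-64.302]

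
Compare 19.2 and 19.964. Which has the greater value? 19.964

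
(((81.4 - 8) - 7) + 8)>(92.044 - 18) True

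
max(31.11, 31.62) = 31.62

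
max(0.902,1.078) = 1.078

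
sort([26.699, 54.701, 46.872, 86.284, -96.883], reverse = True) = [86.284, 54.701, 46.872, 26.699, -96.883]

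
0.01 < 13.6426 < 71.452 True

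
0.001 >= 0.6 False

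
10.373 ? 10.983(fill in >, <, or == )<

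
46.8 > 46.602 True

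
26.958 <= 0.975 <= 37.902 False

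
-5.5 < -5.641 False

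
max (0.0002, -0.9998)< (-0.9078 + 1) True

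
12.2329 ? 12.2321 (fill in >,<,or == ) >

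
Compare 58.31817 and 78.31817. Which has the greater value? 78.31817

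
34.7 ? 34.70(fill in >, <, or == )==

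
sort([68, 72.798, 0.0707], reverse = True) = [72.798, 68, 0.0707]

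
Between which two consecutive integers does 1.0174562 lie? 1 and 2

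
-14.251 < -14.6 False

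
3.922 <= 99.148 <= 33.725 False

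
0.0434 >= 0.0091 True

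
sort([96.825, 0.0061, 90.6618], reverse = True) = [96.825, 90.6618, 0.0061]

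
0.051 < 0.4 True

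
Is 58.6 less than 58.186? No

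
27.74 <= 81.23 True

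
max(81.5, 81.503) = 81.503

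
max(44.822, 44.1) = 44.822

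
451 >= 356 True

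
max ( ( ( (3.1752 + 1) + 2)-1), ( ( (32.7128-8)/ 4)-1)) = 5.1782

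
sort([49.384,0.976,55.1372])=[0.976,49.384,55.1372]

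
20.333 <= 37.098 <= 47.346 True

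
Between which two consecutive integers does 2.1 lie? 2 and 3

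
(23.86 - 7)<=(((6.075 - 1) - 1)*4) False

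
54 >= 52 True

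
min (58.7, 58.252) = 58.252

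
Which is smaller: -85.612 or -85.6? -85.612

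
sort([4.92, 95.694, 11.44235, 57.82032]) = [4.92, 11.44235, 57.82032, 95.694]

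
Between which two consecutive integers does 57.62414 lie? 57 and 58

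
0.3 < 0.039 False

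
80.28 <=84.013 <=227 True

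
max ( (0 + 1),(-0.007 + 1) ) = 1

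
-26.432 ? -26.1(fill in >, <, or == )<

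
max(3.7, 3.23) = 3.7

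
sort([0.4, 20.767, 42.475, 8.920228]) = [0.4, 8.920228, 20.767, 42.475]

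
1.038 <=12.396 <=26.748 True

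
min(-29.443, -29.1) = -29.443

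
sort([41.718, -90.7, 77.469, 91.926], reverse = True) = [91.926, 77.469, 41.718, -90.7]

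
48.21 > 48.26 False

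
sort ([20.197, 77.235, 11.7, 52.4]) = [11.7, 20.197, 52.4, 77.235]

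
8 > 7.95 True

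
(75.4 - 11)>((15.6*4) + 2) False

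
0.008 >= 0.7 False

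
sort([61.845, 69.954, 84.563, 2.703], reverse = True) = [84.563, 69.954, 61.845, 2.703]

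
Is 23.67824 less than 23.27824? No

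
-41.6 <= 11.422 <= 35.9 True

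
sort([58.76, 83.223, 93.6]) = [58.76, 83.223, 93.6]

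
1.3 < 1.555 True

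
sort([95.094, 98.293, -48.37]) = [-48.37, 95.094, 98.293]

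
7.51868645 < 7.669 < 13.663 True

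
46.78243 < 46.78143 False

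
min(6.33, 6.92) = 6.33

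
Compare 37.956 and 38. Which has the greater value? 38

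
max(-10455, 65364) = 65364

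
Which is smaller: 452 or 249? 249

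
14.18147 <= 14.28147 True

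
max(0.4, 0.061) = 0.4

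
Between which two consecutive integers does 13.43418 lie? 13 and 14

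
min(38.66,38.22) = 38.22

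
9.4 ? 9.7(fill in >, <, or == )<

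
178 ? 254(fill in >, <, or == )<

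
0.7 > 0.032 True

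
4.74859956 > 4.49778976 True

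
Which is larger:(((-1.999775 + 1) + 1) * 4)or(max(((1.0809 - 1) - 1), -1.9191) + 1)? (max(((1.0809 - 1) - 1), -1.9191) + 1)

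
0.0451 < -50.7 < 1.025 False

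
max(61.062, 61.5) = 61.5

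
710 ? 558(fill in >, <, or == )>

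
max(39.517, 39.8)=39.8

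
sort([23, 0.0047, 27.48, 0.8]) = [0.0047, 0.8, 23, 27.48]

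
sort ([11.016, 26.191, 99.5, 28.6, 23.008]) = [11.016, 23.008, 26.191, 28.6, 99.5]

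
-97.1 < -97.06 True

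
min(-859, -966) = -966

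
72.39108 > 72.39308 False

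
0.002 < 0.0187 True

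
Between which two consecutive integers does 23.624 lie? 23 and 24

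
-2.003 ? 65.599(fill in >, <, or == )<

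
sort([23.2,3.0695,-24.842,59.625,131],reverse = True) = [131,59.625,23.2,3.0695,-24.842]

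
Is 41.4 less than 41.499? Yes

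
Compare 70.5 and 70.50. They are equal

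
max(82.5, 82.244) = 82.5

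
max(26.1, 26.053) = 26.1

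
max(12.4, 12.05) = 12.4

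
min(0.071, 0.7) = 0.071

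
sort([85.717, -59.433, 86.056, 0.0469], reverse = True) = [86.056, 85.717, 0.0469, -59.433]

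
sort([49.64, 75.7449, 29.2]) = [29.2, 49.64, 75.7449]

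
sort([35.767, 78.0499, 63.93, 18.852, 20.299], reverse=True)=[78.0499, 63.93, 35.767, 20.299, 18.852]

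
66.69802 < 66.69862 True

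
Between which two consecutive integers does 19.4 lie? 19 and 20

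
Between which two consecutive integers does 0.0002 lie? 0 and 1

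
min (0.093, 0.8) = 0.093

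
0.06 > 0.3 False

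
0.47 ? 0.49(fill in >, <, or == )<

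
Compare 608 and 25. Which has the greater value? 608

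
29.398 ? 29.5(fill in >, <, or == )<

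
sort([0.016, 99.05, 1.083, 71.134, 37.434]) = [0.016, 1.083, 37.434, 71.134, 99.05]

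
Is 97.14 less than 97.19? Yes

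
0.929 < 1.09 True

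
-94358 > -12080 False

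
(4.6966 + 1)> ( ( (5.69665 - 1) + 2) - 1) False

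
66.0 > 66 False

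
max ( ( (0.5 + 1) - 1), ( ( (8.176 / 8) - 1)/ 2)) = 0.5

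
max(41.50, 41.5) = 41.5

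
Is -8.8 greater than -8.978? Yes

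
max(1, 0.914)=1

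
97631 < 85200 False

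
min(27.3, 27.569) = 27.3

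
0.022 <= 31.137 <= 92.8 True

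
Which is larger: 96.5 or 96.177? 96.5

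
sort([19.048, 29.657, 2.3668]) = [2.3668, 19.048, 29.657]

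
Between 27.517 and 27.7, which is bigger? 27.7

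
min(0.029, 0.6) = 0.029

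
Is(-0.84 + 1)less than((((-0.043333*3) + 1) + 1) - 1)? Yes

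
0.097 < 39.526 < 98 True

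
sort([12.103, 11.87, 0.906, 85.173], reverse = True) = [85.173, 12.103, 11.87, 0.906]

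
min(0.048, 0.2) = 0.048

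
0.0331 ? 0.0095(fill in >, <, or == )>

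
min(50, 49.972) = 49.972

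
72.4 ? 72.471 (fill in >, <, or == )<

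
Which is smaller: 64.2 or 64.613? 64.2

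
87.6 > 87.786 False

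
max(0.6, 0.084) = 0.6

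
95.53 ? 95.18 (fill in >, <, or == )>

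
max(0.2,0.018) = 0.2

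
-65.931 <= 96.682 True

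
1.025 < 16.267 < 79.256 True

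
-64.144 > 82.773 False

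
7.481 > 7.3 True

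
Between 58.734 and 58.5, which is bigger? 58.734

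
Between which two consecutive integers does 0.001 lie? 0 and 1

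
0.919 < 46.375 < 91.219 True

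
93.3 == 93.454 False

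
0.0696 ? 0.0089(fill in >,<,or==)>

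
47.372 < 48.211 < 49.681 True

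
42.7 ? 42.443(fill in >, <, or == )>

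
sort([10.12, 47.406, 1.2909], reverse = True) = [47.406, 10.12, 1.2909]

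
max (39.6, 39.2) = 39.6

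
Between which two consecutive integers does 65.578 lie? 65 and 66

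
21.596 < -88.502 False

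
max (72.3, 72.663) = 72.663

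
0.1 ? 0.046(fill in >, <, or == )>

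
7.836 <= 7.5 False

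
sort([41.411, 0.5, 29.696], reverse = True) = [41.411, 29.696, 0.5]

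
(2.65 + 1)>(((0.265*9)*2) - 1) False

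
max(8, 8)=8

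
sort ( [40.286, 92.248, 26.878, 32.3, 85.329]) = [26.878, 32.3, 40.286, 85.329, 92.248]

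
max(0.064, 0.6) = 0.6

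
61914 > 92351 False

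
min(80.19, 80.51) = 80.19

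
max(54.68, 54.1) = 54.68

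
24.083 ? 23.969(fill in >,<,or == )>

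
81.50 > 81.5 False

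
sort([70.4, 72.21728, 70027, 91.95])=[70.4, 72.21728, 91.95, 70027]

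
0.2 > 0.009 True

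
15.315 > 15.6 False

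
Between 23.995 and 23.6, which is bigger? 23.995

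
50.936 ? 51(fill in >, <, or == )<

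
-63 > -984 True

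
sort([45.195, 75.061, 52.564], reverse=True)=[75.061, 52.564, 45.195]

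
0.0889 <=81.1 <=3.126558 False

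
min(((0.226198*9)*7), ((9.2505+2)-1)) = 10.2505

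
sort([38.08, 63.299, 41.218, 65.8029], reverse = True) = [65.8029, 63.299, 41.218, 38.08]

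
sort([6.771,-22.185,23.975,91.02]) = [-22.185,6.771,23.975,91.02]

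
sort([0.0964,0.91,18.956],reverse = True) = [18.956,0.91,0.0964]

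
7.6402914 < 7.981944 True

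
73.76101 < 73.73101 False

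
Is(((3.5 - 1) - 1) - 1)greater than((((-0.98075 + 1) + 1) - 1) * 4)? Yes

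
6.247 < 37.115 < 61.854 True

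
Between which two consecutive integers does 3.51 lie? 3 and 4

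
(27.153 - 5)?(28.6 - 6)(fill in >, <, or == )<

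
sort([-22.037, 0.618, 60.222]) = [-22.037, 0.618, 60.222]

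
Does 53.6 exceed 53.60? No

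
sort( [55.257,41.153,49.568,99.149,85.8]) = [41.153,49.568,55.257,85.8,99.149]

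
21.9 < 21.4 False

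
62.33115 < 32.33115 False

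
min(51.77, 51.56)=51.56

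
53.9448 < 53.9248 False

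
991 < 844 False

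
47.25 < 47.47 True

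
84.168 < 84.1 False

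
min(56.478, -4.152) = -4.152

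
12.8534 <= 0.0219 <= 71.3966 False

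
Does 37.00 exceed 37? No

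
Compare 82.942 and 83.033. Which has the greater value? 83.033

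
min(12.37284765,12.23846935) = 12.23846935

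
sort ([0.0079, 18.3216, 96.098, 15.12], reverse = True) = [96.098, 18.3216, 15.12, 0.0079]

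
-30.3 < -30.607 False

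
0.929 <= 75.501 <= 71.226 False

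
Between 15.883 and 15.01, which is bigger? 15.883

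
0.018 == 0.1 False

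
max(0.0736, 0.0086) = 0.0736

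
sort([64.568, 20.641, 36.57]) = [20.641, 36.57, 64.568]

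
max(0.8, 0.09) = 0.8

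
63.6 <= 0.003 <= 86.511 False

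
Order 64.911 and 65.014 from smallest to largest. 64.911,65.014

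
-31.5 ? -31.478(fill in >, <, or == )<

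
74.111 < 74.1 False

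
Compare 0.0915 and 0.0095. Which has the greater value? 0.0915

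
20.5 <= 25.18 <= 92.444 True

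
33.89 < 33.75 False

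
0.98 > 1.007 False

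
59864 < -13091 False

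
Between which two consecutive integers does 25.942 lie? 25 and 26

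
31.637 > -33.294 True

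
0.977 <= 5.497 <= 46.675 True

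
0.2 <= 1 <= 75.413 True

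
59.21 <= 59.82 True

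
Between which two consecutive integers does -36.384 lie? -37 and -36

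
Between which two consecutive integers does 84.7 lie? 84 and 85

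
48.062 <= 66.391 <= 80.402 True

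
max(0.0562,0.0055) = 0.0562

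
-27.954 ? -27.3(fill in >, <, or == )<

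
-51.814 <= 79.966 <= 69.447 False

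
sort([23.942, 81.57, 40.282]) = [23.942, 40.282, 81.57]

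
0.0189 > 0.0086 True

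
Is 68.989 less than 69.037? Yes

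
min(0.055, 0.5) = 0.055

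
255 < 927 True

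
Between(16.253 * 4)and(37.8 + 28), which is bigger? (37.8 + 28)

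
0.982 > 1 False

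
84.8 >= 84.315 True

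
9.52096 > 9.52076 True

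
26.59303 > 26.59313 False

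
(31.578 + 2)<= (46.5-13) False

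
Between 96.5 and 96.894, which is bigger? 96.894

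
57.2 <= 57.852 True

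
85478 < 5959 False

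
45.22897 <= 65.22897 True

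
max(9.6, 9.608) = 9.608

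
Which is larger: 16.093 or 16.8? 16.8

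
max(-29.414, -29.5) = -29.414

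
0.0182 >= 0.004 True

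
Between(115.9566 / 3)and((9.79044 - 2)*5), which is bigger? ((9.79044 - 2)*5)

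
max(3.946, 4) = 4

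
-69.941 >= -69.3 False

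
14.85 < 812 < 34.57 False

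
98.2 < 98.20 False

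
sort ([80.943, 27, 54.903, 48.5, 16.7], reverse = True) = [80.943, 54.903, 48.5, 27, 16.7]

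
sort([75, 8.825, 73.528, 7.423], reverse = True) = [75, 73.528, 8.825, 7.423]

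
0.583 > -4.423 True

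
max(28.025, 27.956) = 28.025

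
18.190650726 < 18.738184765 True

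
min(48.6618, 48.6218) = 48.6218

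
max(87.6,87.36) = 87.6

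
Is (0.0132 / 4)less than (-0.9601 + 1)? Yes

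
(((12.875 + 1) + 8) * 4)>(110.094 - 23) True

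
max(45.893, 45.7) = 45.893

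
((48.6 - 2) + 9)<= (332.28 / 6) False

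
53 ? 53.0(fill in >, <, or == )==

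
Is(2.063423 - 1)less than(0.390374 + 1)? Yes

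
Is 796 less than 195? No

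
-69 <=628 True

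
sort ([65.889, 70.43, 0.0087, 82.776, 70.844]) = [0.0087, 65.889, 70.43, 70.844, 82.776]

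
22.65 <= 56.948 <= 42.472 False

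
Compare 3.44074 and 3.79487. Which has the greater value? 3.79487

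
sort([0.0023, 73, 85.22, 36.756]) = [0.0023, 36.756, 73, 85.22]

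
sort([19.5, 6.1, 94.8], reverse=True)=[94.8, 19.5, 6.1]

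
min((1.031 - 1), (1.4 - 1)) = 0.031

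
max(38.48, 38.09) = 38.48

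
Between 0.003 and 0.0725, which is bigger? 0.0725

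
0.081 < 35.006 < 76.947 True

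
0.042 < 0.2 True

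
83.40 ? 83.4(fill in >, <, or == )==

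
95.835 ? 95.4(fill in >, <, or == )>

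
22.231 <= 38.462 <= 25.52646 False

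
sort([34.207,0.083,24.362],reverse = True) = [34.207,24.362,0.083]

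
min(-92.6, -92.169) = -92.6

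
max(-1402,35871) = 35871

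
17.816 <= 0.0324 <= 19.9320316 False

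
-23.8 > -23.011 False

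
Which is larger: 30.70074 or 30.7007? 30.70074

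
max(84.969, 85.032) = 85.032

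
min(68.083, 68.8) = 68.083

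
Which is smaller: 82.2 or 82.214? 82.2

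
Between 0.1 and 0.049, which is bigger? 0.1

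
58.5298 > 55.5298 True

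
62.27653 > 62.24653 True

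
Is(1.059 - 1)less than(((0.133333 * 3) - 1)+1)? Yes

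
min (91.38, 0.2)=0.2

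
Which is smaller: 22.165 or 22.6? 22.165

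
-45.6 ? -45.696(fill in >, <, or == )>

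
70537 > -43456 True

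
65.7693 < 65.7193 False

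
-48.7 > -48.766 True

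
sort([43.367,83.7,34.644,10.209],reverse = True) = [83.7,43.367,34.644,10.209]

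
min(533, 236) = 236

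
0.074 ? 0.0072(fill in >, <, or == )>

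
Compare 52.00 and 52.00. They are equal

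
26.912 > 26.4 True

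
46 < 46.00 False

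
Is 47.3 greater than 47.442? No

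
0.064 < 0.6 True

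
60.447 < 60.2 False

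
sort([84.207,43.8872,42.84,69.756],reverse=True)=[84.207,69.756,43.8872,42.84]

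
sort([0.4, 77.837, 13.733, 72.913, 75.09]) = [0.4, 13.733, 72.913, 75.09, 77.837]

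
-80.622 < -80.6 True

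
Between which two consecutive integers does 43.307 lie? 43 and 44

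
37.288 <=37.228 False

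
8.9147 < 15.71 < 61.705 True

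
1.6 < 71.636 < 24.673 False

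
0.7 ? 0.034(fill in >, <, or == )>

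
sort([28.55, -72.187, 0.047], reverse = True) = [28.55, 0.047, -72.187]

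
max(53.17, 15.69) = 53.17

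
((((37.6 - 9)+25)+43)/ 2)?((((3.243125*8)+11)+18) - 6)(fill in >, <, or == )<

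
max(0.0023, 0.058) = 0.058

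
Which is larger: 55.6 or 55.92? 55.92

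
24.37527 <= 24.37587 True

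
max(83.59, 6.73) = 83.59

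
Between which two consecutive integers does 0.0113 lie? 0 and 1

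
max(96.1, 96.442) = 96.442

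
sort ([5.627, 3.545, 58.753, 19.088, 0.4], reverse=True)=[58.753, 19.088, 5.627, 3.545, 0.4]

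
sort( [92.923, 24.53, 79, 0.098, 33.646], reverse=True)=[92.923, 79, 33.646, 24.53, 0.098]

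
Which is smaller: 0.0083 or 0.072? 0.0083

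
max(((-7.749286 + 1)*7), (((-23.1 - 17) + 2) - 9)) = -47.1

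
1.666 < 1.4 False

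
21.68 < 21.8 True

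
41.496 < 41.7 True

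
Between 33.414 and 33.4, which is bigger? 33.414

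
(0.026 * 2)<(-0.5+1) True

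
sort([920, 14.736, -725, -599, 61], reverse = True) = [920, 61, 14.736, -599, -725]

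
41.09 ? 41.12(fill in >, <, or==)<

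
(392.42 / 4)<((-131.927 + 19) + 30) False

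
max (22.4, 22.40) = 22.40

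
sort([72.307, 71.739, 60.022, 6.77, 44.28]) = [6.77, 44.28, 60.022, 71.739, 72.307]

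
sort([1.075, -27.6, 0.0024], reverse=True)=[1.075, 0.0024, -27.6]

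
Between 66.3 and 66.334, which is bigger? 66.334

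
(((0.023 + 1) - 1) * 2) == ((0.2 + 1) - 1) False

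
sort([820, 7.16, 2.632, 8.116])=[2.632, 7.16, 8.116, 820]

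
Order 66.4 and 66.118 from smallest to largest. 66.118, 66.4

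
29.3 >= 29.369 False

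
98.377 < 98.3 False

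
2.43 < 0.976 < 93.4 False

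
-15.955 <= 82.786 True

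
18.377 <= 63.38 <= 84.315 True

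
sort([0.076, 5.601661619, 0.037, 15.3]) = [0.037, 0.076, 5.601661619, 15.3]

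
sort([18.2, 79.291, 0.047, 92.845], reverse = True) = [92.845, 79.291, 18.2, 0.047]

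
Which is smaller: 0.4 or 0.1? 0.1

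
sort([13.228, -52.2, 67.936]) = [-52.2, 13.228, 67.936]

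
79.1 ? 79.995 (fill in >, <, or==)<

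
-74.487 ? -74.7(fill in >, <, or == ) >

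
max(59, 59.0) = 59.0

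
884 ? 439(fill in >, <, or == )>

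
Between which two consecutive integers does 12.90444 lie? 12 and 13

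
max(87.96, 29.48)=87.96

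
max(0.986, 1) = 1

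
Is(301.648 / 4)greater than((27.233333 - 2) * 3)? No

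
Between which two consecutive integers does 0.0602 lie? 0 and 1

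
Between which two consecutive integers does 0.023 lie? 0 and 1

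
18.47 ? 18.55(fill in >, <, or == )<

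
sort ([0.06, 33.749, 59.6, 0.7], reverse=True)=[59.6, 33.749, 0.7, 0.06]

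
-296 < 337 True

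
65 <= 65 True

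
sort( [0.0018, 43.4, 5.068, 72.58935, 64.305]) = [0.0018, 5.068, 43.4, 64.305, 72.58935]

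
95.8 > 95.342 True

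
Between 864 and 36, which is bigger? 864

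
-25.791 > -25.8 True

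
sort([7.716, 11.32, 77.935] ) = [7.716, 11.32, 77.935]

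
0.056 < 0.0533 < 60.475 False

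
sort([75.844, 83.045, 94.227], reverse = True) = [94.227, 83.045, 75.844]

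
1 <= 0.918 False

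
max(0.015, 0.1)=0.1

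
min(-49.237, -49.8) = -49.8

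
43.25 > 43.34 False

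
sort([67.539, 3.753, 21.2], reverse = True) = [67.539, 21.2, 3.753]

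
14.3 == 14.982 False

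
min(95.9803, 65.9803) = 65.9803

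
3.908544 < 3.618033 False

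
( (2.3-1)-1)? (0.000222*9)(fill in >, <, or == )>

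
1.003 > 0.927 True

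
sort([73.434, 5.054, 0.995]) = [0.995, 5.054, 73.434]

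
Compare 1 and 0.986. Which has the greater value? 1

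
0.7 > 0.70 False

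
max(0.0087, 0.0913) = 0.0913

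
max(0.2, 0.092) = 0.2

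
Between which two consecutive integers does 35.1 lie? 35 and 36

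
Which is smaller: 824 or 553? 553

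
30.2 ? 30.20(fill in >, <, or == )==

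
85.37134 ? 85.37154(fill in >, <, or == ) <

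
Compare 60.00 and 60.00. They are equal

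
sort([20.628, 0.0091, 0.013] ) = [0.0091, 0.013, 20.628]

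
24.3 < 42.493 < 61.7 True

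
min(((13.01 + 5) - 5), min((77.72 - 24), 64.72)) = 13.01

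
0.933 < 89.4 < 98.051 True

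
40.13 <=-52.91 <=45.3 False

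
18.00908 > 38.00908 False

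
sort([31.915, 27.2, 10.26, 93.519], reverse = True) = [93.519, 31.915, 27.2, 10.26]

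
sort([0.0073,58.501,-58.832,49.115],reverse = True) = [58.501,49.115,0.0073,-58.832]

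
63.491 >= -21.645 True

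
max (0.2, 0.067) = 0.2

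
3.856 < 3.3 False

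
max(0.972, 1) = 1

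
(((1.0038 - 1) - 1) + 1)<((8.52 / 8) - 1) True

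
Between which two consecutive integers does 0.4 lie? 0 and 1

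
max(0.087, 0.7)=0.7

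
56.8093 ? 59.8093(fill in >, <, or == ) <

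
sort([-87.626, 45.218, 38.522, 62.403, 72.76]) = [-87.626, 38.522, 45.218, 62.403, 72.76]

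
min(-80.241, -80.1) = -80.241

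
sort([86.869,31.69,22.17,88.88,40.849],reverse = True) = [88.88,86.869,40.849,31.69,22.17]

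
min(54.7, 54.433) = 54.433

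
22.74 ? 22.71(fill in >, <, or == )>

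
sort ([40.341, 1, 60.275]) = [1, 40.341, 60.275]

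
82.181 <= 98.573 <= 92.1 False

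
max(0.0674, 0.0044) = 0.0674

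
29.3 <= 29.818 True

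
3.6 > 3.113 True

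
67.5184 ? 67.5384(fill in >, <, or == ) <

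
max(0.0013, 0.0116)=0.0116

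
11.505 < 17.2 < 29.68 True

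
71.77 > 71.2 True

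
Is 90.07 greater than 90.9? No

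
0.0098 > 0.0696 False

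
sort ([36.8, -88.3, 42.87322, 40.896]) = [-88.3, 36.8, 40.896, 42.87322]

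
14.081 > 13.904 True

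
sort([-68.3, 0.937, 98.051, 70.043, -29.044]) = [-68.3, -29.044, 0.937, 70.043, 98.051]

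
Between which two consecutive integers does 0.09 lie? 0 and 1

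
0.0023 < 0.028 True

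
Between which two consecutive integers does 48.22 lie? 48 and 49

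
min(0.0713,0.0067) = 0.0067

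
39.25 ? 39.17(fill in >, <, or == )>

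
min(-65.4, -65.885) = -65.885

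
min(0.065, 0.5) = 0.065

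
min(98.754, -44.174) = -44.174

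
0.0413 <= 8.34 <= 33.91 True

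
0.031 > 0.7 False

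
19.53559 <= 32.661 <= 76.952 True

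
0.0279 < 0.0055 False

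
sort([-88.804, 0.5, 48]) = [-88.804, 0.5, 48]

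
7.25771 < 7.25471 False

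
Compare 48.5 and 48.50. They are equal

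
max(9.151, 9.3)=9.3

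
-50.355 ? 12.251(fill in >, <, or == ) <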